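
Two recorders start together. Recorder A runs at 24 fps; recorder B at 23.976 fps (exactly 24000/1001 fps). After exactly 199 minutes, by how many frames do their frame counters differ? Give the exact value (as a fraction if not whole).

199 min = 11940 s.
A emits 24 × 11940 = 286560 frames; B emits 24000/1001 × 11940 = 286560000/1001.
Difference = 286560/1001 frames (≈ 286.2737); B is behind A.

286560/1001 frames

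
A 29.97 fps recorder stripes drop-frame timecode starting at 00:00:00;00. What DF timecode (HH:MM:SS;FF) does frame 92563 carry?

Ten DF minutes hold 17982 frames, so frame 92563 lies in block 5 (frames 89910–107891) with 2653 frames into that block.
The block's first minute is 1800 frames and the rest 1798 each; 2653 frames reaches minute 1, so 5 × 18 + 1 × 2 = 92 labels have been skipped so far.
Adding those back, label number 92563 + 92 = 92655 at 30 labels/s is 3088 s + 15 f = 0 h 51 min 28 s frame 15, i.e. 00:51:28;15.

00:51:28;15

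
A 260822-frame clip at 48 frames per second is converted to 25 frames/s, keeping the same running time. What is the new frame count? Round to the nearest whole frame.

Frames at target rate = 260822 × (25) / (48) = 3260275/24 ≈ 135844.792.
Nearest whole frame: 135845.

135845 frames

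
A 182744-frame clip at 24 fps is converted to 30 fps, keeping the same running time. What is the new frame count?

228430 frames

Target frames = source frames × (target rate / source rate) = 182744 × (30)/(24) = 182744 × 5/4 = 228430.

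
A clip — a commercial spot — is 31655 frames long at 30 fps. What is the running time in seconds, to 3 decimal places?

1055.167 seconds

Running time = 31655 × 1/30 = 6331/6 s ≈ 1055.167 s.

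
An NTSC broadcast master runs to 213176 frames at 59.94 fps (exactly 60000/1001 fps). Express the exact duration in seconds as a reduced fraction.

Running time = 213176 ÷ (60000/1001) = 213176 × 1001/60000 = 26673647/7500 s.

26673647/7500 seconds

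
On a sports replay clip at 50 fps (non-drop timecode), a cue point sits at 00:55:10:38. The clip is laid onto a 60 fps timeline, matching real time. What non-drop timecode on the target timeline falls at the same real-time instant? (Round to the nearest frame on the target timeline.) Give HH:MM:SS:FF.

00:55:10:46

Source frame index: (0×3600 + 55×60 + 10) × 50 + 38 = 165538.
Real time: 165538 / (50) = 82769/25 s.
Target frame: (82769/25) × (60) = 993228/5 ≈ 198645.600 → 198646.
At 60 labels/s: frame 198646 → 00:55:10:46.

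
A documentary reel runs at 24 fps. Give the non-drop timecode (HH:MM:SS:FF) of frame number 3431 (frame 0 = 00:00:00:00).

00:02:22:23

3431 ÷ 24 = 142 full seconds, remainder 23 frames.
142 s = 0 h 2 min 22 s.
Timecode: 00:02:22:23.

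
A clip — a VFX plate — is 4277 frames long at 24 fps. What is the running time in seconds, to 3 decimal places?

Running time = 4277 × 1/24 = 4277/24 s ≈ 178.208 s.

178.208 seconds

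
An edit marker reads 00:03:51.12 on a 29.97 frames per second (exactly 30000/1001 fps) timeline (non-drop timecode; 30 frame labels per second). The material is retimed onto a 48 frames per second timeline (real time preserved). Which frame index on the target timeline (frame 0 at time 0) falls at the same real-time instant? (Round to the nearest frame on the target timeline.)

Source frame index: (0×3600 + 3×60 + 51) × 30 + 12 = 6942.
Real time: 6942 / (30000/1001) = 1158157/5000 s.
Target frame: (1158157/5000) × (48) = 6948942/625 ≈ 11118.307 → 11118.

frame 11118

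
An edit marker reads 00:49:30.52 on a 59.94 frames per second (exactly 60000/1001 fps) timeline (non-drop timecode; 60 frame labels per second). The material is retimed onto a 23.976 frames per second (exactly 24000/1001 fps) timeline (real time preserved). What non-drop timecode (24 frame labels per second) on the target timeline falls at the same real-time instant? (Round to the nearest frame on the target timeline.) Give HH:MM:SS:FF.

Source frame index: (0×3600 + 49×60 + 30) × 60 + 52 = 178252.
Real time: 178252 / (60000/1001) = 44607563/15000 s.
Target frame: (44607563/15000) × (24000/1001) = 356504/5 ≈ 71300.800 → 71301.
At 24 labels/s: frame 71301 → 00:49:30:21.

00:49:30:21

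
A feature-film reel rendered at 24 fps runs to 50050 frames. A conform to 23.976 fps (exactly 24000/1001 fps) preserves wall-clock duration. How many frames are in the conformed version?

Target frames = source frames × (target rate / source rate) = 50050 × (24000/1001)/(24) = 50050 × 1000/1001 = 50000.

50000 frames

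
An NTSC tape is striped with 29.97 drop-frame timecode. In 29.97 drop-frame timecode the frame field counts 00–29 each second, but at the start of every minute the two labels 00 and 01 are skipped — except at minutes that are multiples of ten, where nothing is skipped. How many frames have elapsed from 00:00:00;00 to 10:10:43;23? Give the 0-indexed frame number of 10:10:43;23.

As if non-drop at 30 labels/s: (10 × 3600 + 10 × 60 + 43) × 30 + 23 = 1099313.
Minute boundaries passed: 610; those not divisible by 10: 610 − 61 = 549; dropped labels = 2 × 549 = 1098.
Actual frame index = 1099313 − 1098 = 1098215.

1098215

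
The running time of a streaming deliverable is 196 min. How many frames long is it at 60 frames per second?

705600 frames

196 min = 11760 s.
Frames = 11760 × 60 = 705600.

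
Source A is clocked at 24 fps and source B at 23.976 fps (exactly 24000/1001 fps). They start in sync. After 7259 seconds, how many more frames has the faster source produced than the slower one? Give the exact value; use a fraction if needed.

A emits 24 × 7259 = 174216 frames; B emits 24000/1001 × 7259 = 24888000/143.
Difference = 24888/143 frames (≈ 174.0420); B is behind A.

24888/143 frames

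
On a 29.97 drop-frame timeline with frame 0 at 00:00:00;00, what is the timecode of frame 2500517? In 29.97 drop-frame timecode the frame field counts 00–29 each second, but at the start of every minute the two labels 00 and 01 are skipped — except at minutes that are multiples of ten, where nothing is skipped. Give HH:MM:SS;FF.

23:10:33;29

Ten DF minutes hold 17982 frames, so frame 2500517 lies in block 139 (frames 2499498–2517479) with 1019 frames into that block.
The block's first minute is 1800 frames and the rest 1798 each; 1019 frames reaches minute 0, so 139 × 18 + 0 × 2 = 2502 labels have been skipped so far.
Adding those back, label number 2500517 + 2502 = 2503019 at 30 labels/s is 83433 s + 29 f = 23 h 10 min 33 s frame 29, i.e. 23:10:33;29.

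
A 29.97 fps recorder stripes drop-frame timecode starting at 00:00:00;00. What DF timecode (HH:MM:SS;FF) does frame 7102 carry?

Each 10-minute DF block holds 10 × 60 × 30 − 9 × 2 = 17982 frames. 7102 ÷ 17982 → 0 full blocks, remainder 7102.
Within the partial block the first minute is 1800 frames and each further minute 1798, so 3 further minute boundaries passed. Total skipped labels = 18 × 0 + 2 × 3 = 6.
Non-drop label index = 7102 + 6 = 7108; at 30 labels/s that is 00:03:56:28, i.e. DF 00:03:56;28.

00:03:56;28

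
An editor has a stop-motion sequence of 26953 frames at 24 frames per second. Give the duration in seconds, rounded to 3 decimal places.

1123.042 seconds

Running time = 26953 × 1/24 = 26953/24 s ≈ 1123.042 s.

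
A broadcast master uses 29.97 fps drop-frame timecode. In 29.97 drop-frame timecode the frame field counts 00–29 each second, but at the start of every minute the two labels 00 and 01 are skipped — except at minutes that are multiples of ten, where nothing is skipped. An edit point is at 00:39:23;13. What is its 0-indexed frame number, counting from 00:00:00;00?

70831

Complete 10-minute blocks: 3, each 17982 frames → 53946.
Remaining 9 whole minutes in the current block: 1800 + 8 × 1798 = 16184 frames.
Within the current minute: 23 × 30 + 13 − 2 = 701 (labels ;00/;01 skipped at this minute). Total = 53946 + 16184 + 701 = 70831.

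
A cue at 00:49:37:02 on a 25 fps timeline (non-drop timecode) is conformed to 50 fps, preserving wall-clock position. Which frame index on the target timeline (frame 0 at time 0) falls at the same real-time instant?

frame 148854

Source frame index: (0×3600 + 49×60 + 37) × 25 + 2 = 74427.
Real time: 74427 / (25) = 74427/25 s.
Target frame: (74427/25) × (50) = 148854.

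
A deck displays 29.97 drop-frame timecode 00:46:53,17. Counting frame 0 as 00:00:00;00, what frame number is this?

84323

Complete 10-minute blocks: 4, each 17982 frames → 71928.
Remaining 6 whole minutes in the current block: 1800 + 5 × 1798 = 10790 frames.
Within the current minute: 53 × 30 + 17 − 2 = 1605 (labels ;00/;01 skipped at this minute). Total = 71928 + 10790 + 1605 = 84323.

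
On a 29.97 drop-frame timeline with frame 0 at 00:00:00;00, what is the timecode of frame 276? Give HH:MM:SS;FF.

Each 10-minute DF block holds 10 × 60 × 30 − 9 × 2 = 17982 frames. 276 ÷ 17982 → 0 full blocks, remainder 276.
Within the partial block the first minute is 1800 frames and each further minute 1798, so 0 further minute boundaries passed. Total skipped labels = 18 × 0 + 2 × 0 = 0.
Non-drop label index = 276 + 0 = 276; at 30 labels/s that is 00:00:09:06, i.e. DF 00:00:09;06.

00:00:09;06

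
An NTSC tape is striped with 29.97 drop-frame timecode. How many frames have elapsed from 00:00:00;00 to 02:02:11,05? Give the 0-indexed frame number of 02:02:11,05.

219715

As if non-drop at 30 labels/s: (2 × 3600 + 2 × 60 + 11) × 30 + 5 = 219935.
Minute boundaries passed: 122; those not divisible by 10: 122 − 12 = 110; dropped labels = 2 × 110 = 220.
Actual frame index = 219935 − 220 = 219715.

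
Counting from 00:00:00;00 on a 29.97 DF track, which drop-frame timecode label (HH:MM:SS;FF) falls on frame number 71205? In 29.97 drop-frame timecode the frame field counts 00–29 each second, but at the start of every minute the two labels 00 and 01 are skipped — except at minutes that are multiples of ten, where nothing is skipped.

Ten DF minutes hold 17982 frames, so frame 71205 lies in block 3 (frames 53946–71927) with 17259 frames into that block.
The block's first minute is 1800 frames and the rest 1798 each; 17259 frames reaches minute 9, so 3 × 18 + 9 × 2 = 72 labels have been skipped so far.
Adding those back, label number 71205 + 72 = 71277 at 30 labels/s is 2375 s + 27 f = 0 h 39 min 35 s frame 27, i.e. 00:39:35;27.

00:39:35;27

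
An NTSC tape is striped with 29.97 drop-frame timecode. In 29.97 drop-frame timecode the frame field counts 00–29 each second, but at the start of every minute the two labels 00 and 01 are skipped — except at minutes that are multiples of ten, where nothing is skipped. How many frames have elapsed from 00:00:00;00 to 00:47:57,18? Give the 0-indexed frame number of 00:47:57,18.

86242

As if non-drop at 30 labels/s: (0 × 3600 + 47 × 60 + 57) × 30 + 18 = 86328.
Minute boundaries passed: 47; those not divisible by 10: 47 − 4 = 43; dropped labels = 2 × 43 = 86.
Actual frame index = 86328 − 86 = 86242.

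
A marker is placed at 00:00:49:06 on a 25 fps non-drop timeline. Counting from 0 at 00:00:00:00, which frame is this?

1231

Total seconds to the label: (0 × 3600 + 0 × 60 + 49) = 49.
Frame index = 49 × 25 + 6 = 1231.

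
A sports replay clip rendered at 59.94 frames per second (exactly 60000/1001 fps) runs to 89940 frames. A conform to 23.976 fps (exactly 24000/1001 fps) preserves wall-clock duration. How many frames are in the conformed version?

Target frames = source frames × (target rate / source rate) = 89940 × (24000/1001)/(60000/1001) = 89940 × 2/5 = 35976.

35976 frames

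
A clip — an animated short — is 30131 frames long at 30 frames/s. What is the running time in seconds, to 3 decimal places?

Running time = 30131 × 1/30 = 30131/30 s ≈ 1004.367 s.

1004.367 seconds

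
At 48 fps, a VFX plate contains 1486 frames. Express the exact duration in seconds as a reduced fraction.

743/24 seconds

Running time = 1486 ÷ (48) = 1486 × 1/48 = 743/24 s.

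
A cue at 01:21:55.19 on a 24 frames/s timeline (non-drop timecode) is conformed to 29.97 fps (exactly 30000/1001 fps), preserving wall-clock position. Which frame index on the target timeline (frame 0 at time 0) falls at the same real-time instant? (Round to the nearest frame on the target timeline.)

frame 147326

Source frame index: (1×3600 + 21×60 + 55) × 24 + 19 = 117979.
Real time: 117979 / (24) = 117979/24 s.
Target frame: (117979/24) × (30000/1001) = 147473750/1001 ≈ 147326.424 → 147326.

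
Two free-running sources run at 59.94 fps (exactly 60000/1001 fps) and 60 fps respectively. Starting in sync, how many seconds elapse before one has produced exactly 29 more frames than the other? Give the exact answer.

29029/60 seconds

The gap grows by |60 − 60000/1001| = 60/1001 frames per second.
Time for a 29-frame gap: 29 ÷ (60/1001) = 29029/60 s.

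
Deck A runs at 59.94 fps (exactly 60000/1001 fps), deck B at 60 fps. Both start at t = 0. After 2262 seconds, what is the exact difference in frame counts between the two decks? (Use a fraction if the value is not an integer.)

10440/77 frames

A emits 60000/1001 × 2262 = 10440000/77 frames; B emits 60 × 2262 = 135720.
Difference = 10440/77 frames (≈ 135.5844); B is ahead of A.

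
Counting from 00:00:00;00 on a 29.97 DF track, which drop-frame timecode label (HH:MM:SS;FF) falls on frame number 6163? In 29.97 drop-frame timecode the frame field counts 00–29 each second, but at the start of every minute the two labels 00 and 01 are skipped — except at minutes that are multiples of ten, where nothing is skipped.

00:03:25;19

Each 10-minute DF block holds 10 × 60 × 30 − 9 × 2 = 17982 frames. 6163 ÷ 17982 → 0 full blocks, remainder 6163.
Within the partial block the first minute is 1800 frames and each further minute 1798, so 3 further minute boundaries passed. Total skipped labels = 18 × 0 + 2 × 3 = 6.
Non-drop label index = 6163 + 6 = 6169; at 30 labels/s that is 00:03:25:19, i.e. DF 00:03:25;19.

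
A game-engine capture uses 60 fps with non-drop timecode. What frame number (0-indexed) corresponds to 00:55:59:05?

Total seconds to the label: (0 × 3600 + 55 × 60 + 59) = 3359.
Frame index = 3359 × 60 + 5 = 201545.

frame 201545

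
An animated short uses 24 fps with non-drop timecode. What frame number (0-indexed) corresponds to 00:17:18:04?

frame 24916

Total seconds to the label: (0 × 3600 + 17 × 60 + 18) = 1038.
Frame index = 1038 × 24 + 4 = 24916.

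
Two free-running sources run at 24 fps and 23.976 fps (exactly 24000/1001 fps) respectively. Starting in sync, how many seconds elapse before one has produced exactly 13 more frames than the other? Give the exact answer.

13013/24 seconds

The gap grows by |24000/1001 − 24| = 24/1001 frames per second.
Time for a 13-frame gap: 13 ÷ (24/1001) = 13013/24 s.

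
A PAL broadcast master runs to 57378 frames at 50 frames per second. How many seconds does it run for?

1147.56 seconds

Running time = 57378 / (50) = 1147.56 s.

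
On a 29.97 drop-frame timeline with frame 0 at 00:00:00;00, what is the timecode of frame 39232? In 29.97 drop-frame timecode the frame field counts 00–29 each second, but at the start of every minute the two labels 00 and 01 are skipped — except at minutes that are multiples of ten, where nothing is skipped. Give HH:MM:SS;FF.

00:21:49;00

Ten DF minutes hold 17982 frames, so frame 39232 lies in block 2 (frames 35964–53945) with 3268 frames into that block.
The block's first minute is 1800 frames and the rest 1798 each; 3268 frames reaches minute 1, so 2 × 18 + 1 × 2 = 38 labels have been skipped so far.
Adding those back, label number 39232 + 38 = 39270 at 30 labels/s is 1309 s + 0 f = 0 h 21 min 49 s frame 0, i.e. 00:21:49;00.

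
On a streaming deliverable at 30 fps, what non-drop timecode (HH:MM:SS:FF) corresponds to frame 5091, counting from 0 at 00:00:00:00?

00:02:49:21

5091 ÷ 30 = 169 full seconds, remainder 21 frames.
169 s = 0 h 2 min 49 s.
Timecode: 00:02:49:21.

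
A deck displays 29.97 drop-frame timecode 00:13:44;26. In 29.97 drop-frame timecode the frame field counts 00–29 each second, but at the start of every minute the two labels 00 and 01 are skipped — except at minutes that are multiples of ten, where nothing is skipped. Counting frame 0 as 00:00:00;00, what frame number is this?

As if non-drop at 30 labels/s: (0 × 3600 + 13 × 60 + 44) × 30 + 26 = 24746.
Minute boundaries passed: 13; those not divisible by 10: 13 − 1 = 12; dropped labels = 2 × 12 = 24.
Actual frame index = 24746 − 24 = 24722.

24722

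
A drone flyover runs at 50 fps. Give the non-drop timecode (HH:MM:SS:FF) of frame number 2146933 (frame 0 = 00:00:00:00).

2146933 ÷ 50 = 42938 full seconds, remainder 33 frames.
42938 s = 11 h 55 min 38 s.
Timecode: 11:55:38:33.

11:55:38:33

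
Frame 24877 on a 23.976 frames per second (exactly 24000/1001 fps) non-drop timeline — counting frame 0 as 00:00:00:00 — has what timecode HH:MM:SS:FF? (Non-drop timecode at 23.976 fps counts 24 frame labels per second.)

24877 ÷ 24 = 1036 full seconds, remainder 13 frames.
1036 s = 0 h 17 min 16 s.
Timecode: 00:17:16:13.

00:17:16:13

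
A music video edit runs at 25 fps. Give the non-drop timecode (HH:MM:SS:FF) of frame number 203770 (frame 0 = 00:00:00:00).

203770 ÷ 25 = 8150 full seconds, remainder 20 frames.
8150 s = 2 h 15 min 50 s.
Timecode: 02:15:50:20.

02:15:50:20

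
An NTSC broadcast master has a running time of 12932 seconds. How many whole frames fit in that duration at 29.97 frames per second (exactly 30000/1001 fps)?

Frames = 12932 × 30000/1001 = 387960000/1001 ≈ 387572.4276.
Complete frames: 387572.

387572 frames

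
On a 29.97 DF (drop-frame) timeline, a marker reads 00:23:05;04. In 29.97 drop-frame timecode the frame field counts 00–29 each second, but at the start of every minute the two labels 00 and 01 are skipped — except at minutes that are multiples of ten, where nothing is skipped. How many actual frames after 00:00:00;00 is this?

41512

Complete 10-minute blocks: 2, each 17982 frames → 35964.
Remaining 3 whole minutes in the current block: 1800 + 2 × 1798 = 5396 frames.
Within the current minute: 5 × 30 + 4 − 2 = 152 (labels ;00/;01 skipped at this minute). Total = 35964 + 5396 + 152 = 41512.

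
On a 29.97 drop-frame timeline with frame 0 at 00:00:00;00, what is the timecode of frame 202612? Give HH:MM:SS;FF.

Ten DF minutes hold 17982 frames, so frame 202612 lies in block 11 (frames 197802–215783) with 4810 frames into that block.
The block's first minute is 1800 frames and the rest 1798 each; 4810 frames reaches minute 2, so 11 × 18 + 2 × 2 = 202 labels have been skipped so far.
Adding those back, label number 202612 + 202 = 202814 at 30 labels/s is 6760 s + 14 f = 1 h 52 min 40 s frame 14, i.e. 01:52:40;14.

01:52:40;14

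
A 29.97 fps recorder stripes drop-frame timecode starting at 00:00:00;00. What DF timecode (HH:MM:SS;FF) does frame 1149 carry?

Ten DF minutes hold 17982 frames, so frame 1149 lies in block 0 (frames 0–17981) with 1149 frames into that block.
The block's first minute is 1800 frames and the rest 1798 each; 1149 frames reaches minute 0, so 0 × 18 + 0 × 2 = 0 labels have been skipped so far.
Adding those back, label number 1149 + 0 = 1149 at 30 labels/s is 38 s + 9 f = 0 h 0 min 38 s frame 9, i.e. 00:00:38;09.

00:00:38;09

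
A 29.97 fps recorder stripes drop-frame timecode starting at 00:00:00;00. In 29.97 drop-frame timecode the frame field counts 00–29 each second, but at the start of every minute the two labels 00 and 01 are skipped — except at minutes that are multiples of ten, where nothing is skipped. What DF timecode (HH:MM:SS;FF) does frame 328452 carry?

Ten DF minutes hold 17982 frames, so frame 328452 lies in block 18 (frames 323676–341657) with 4776 frames into that block.
The block's first minute is 1800 frames and the rest 1798 each; 4776 frames reaches minute 2, so 18 × 18 + 2 × 2 = 328 labels have been skipped so far.
Adding those back, label number 328452 + 328 = 328780 at 30 labels/s is 10959 s + 10 f = 3 h 2 min 39 s frame 10, i.e. 03:02:39;10.

03:02:39;10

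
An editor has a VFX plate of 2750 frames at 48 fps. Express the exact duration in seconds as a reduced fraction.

1375/24 seconds

Running time = 2750 ÷ (48) = 2750 × 1/48 = 1375/24 s.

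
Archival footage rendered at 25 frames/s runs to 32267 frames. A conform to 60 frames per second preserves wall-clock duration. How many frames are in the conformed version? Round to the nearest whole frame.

77441 frames

Frames at target rate = 32267 × (60) / (25) = 387204/5 ≈ 77440.800.
Nearest whole frame: 77441.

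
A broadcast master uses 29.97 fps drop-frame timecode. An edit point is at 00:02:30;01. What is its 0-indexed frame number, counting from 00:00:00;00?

4497

Complete 10-minute blocks: 0, each 17982 frames → 0.
Remaining 2 whole minutes in the current block: 1800 + 1 × 1798 = 3598 frames.
Within the current minute: 30 × 30 + 1 − 2 = 899 (labels ;00/;01 skipped at this minute). Total = 0 + 3598 + 899 = 4497.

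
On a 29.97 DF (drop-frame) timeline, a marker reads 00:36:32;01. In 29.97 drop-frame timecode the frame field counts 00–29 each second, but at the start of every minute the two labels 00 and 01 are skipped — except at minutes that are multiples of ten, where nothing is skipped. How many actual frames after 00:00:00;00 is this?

As if non-drop at 30 labels/s: (0 × 3600 + 36 × 60 + 32) × 30 + 1 = 65761.
Minute boundaries passed: 36; those not divisible by 10: 36 − 3 = 33; dropped labels = 2 × 33 = 66.
Actual frame index = 65761 − 66 = 65695.

65695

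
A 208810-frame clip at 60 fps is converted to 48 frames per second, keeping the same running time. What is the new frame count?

Target frames = source frames × (target rate / source rate) = 208810 × (48)/(60) = 208810 × 4/5 = 167048.

167048 frames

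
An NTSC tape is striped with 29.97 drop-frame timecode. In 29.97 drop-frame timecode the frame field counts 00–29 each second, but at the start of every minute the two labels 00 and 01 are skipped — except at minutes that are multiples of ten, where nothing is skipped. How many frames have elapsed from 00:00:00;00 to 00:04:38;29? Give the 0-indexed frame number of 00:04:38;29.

8361

Complete 10-minute blocks: 0, each 17982 frames → 0.
Remaining 4 whole minutes in the current block: 1800 + 3 × 1798 = 7194 frames.
Within the current minute: 38 × 30 + 29 − 2 = 1167 (labels ;00/;01 skipped at this minute). Total = 0 + 7194 + 1167 = 8361.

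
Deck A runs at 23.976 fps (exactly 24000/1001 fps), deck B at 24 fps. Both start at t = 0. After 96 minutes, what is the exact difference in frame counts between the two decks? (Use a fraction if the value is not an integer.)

138240/1001 frames

96 min = 5760 s.
A emits 24000/1001 × 5760 = 138240000/1001 frames; B emits 24 × 5760 = 138240.
Difference = 138240/1001 frames (≈ 138.1019); B is ahead of A.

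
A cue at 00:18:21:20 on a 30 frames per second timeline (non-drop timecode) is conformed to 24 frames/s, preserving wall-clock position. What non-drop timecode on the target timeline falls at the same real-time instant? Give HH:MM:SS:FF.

00:18:21:16

Source frame index: (0×3600 + 18×60 + 21) × 30 + 20 = 33050.
Real time: 33050 / (30) = 3305/3 s.
Target frame: (3305/3) × (24) = 26440.
At 24 labels/s: frame 26440 → 00:18:21:16.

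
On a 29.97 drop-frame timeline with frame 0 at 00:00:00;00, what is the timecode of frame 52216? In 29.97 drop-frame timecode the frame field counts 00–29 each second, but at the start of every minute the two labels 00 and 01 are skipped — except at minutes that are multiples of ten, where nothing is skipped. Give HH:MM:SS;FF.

Each 10-minute DF block holds 10 × 60 × 30 − 9 × 2 = 17982 frames. 52216 ÷ 17982 → 2 full blocks, remainder 16252.
Within the partial block the first minute is 1800 frames and each further minute 1798, so 9 further minute boundaries passed. Total skipped labels = 18 × 2 + 2 × 9 = 54.
Non-drop label index = 52216 + 54 = 52270; at 30 labels/s that is 00:29:02:10, i.e. DF 00:29:02;10.

00:29:02;10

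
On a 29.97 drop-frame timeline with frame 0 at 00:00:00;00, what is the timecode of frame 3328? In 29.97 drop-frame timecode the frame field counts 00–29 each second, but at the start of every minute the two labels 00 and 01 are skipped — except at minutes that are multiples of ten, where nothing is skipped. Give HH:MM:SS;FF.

00:01:51;00

Ten DF minutes hold 17982 frames, so frame 3328 lies in block 0 (frames 0–17981) with 3328 frames into that block.
The block's first minute is 1800 frames and the rest 1798 each; 3328 frames reaches minute 1, so 0 × 18 + 1 × 2 = 2 labels have been skipped so far.
Adding those back, label number 3328 + 2 = 3330 at 30 labels/s is 111 s + 0 f = 0 h 1 min 51 s frame 0, i.e. 00:01:51;00.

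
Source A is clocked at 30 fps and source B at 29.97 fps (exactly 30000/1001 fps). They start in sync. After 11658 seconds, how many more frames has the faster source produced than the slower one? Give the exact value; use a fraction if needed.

A emits 30 × 11658 = 349740 frames; B emits 30000/1001 × 11658 = 349740000/1001.
Difference = 349740/1001 frames (≈ 349.3906); B is behind A.

349740/1001 frames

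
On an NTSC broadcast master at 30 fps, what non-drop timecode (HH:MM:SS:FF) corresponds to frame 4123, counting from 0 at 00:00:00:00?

00:02:17:13

4123 ÷ 30 = 137 full seconds, remainder 13 frames.
137 s = 0 h 2 min 17 s.
Timecode: 00:02:17:13.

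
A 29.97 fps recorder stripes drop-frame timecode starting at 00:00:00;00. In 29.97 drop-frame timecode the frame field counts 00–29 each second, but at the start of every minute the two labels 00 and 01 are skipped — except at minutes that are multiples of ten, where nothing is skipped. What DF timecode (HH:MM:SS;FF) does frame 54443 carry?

Each 10-minute DF block holds 10 × 60 × 30 − 9 × 2 = 17982 frames. 54443 ÷ 17982 → 3 full blocks, remainder 497.
Within the partial block the first minute is 1800 frames and each further minute 1798, so 0 further minute boundaries passed. Total skipped labels = 18 × 3 + 2 × 0 = 54.
Non-drop label index = 54443 + 54 = 54497; at 30 labels/s that is 00:30:16:17, i.e. DF 00:30:16;17.

00:30:16;17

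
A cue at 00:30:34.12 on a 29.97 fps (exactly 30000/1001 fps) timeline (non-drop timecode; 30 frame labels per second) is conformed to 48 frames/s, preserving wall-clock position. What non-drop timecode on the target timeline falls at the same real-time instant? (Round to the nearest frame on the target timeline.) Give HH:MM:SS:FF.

00:30:36:11

Source frame index: (0×3600 + 30×60 + 34) × 30 + 12 = 55032.
Real time: 55032 / (30000/1001) = 2295293/1250 s.
Target frame: (2295293/1250) × (48) = 55087032/625 ≈ 88139.251 → 88139.
At 48 labels/s: frame 88139 → 00:30:36:11.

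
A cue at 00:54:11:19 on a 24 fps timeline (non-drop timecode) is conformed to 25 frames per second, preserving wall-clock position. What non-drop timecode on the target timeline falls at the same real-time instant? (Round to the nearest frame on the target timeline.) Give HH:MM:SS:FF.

00:54:11:20

Source frame index: (0×3600 + 54×60 + 11) × 24 + 19 = 78043.
Real time: 78043 / (24) = 78043/24 s.
Target frame: (78043/24) × (25) = 1951075/24 ≈ 81294.792 → 81295.
At 25 labels/s: frame 81295 → 00:54:11:20.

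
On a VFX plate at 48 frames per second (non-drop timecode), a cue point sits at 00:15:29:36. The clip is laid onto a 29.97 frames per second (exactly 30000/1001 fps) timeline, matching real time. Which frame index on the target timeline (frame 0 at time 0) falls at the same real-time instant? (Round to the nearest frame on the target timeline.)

frame 27865

Source frame index: (0×3600 + 15×60 + 29) × 48 + 36 = 44628.
Real time: 44628 / (48) = 3719/4 s.
Target frame: (3719/4) × (30000/1001) = 27892500/1001 ≈ 27864.635 → 27865.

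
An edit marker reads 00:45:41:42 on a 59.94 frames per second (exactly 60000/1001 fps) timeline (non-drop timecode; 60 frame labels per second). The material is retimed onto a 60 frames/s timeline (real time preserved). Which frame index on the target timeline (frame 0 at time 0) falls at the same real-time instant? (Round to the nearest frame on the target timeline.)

frame 164667

Source frame index: (0×3600 + 45×60 + 41) × 60 + 42 = 164502.
Real time: 164502 / (60000/1001) = 27444417/10000 s.
Target frame: (27444417/10000) × (60) = 82333251/500 ≈ 164666.502 → 164667.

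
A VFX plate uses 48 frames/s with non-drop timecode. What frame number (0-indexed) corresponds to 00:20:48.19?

frame 59923

Total seconds to the label: (0 × 3600 + 20 × 60 + 48) = 1248.
Frame index = 1248 × 48 + 19 = 59923.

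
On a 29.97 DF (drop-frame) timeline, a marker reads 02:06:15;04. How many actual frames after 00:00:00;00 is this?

As if non-drop at 30 labels/s: (2 × 3600 + 6 × 60 + 15) × 30 + 4 = 227254.
Minute boundaries passed: 126; those not divisible by 10: 126 − 12 = 114; dropped labels = 2 × 114 = 228.
Actual frame index = 227254 − 228 = 227026.

227026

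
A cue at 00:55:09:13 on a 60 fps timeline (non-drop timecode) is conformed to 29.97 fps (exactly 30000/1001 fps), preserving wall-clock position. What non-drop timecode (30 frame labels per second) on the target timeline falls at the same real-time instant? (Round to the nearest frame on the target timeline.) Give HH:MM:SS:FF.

Source frame index: (0×3600 + 55×60 + 9) × 60 + 13 = 198553.
Real time: 198553 / (60) = 198553/60 s.
Target frame: (198553/60) × (30000/1001) = 99276500/1001 ≈ 99177.323 → 99177.
At 30 labels/s: frame 99177 → 00:55:05:27.

00:55:05:27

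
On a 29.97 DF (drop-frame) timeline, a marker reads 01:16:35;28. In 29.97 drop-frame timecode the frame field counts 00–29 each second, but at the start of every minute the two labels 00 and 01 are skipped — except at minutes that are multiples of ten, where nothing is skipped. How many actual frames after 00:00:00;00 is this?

As if non-drop at 30 labels/s: (1 × 3600 + 16 × 60 + 35) × 30 + 28 = 137878.
Minute boundaries passed: 76; those not divisible by 10: 76 − 7 = 69; dropped labels = 2 × 69 = 138.
Actual frame index = 137878 − 138 = 137740.

137740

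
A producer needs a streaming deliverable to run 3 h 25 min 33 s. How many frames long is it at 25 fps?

308325 frames

3 h 25 min 33 s = 12333 s.
Frames = 12333 × 25 = 308325.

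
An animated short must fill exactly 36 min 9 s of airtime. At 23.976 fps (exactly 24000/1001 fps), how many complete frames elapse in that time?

36 min 9 s = 2169 s.
Frames = 2169 × 24000/1001 = 52056000/1001 ≈ 52003.9960.
Complete frames: 52003.

52003 frames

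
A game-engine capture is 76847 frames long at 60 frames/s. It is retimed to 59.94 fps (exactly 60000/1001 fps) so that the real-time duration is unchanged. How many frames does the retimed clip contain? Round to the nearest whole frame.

Frames at target rate = 76847 × (60000/1001) / (60) = 76847000/1001 ≈ 76770.230.
Nearest whole frame: 76770.

76770 frames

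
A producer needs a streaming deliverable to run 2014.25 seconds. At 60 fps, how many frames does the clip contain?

120855 frames

Frames = 2014.25 × 60 = 120855.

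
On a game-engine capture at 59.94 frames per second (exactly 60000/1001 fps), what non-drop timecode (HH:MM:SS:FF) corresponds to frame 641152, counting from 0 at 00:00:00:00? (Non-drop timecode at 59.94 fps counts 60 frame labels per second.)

641152 ÷ 60 = 10685 full seconds, remainder 52 frames.
10685 s = 2 h 58 min 5 s.
Timecode: 02:58:05:52.

02:58:05:52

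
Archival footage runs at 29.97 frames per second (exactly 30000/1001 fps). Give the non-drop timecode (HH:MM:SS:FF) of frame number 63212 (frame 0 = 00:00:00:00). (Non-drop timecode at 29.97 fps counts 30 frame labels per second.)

00:35:07:02

63212 ÷ 30 = 2107 full seconds, remainder 2 frames.
2107 s = 0 h 35 min 7 s.
Timecode: 00:35:07:02.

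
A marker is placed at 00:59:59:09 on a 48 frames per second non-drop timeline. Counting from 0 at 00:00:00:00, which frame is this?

Total seconds to the label: (0 × 3600 + 59 × 60 + 59) = 3599.
Frame index = 3599 × 48 + 9 = 172761.

frame 172761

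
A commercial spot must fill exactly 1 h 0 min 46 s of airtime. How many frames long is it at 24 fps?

87504 frames

1 h 0 min 46 s = 3646 s.
Frames = 3646 × 24 = 87504.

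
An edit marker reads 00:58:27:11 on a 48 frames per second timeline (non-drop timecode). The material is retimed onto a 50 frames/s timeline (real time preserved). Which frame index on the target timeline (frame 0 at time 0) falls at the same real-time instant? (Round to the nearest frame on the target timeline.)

frame 175361

Source frame index: (0×3600 + 58×60 + 27) × 48 + 11 = 168347.
Real time: 168347 / (48) = 168347/48 s.
Target frame: (168347/48) × (50) = 4208675/24 ≈ 175361.458 → 175361.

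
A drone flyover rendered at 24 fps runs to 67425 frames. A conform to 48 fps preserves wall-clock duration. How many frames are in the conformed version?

134850 frames

Target frames = source frames × (target rate / source rate) = 67425 × (48)/(24) = 67425 × 2 = 134850.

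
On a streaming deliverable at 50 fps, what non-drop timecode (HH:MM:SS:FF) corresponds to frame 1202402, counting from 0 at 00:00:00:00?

06:40:48:02

1202402 ÷ 50 = 24048 full seconds, remainder 2 frames.
24048 s = 6 h 40 min 48 s.
Timecode: 06:40:48:02.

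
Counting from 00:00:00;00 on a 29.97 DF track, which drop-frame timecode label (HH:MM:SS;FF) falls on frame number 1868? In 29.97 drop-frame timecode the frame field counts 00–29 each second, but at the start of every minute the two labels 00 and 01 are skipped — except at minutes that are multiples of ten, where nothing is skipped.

00:01:02;10

Ten DF minutes hold 17982 frames, so frame 1868 lies in block 0 (frames 0–17981) with 1868 frames into that block.
The block's first minute is 1800 frames and the rest 1798 each; 1868 frames reaches minute 1, so 0 × 18 + 1 × 2 = 2 labels have been skipped so far.
Adding those back, label number 1868 + 2 = 1870 at 30 labels/s is 62 s + 10 f = 0 h 1 min 2 s frame 10, i.e. 00:01:02;10.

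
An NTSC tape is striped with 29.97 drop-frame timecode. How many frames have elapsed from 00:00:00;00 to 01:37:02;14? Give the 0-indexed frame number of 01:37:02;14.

Complete 10-minute blocks: 9, each 17982 frames → 161838.
Remaining 7 whole minutes in the current block: 1800 + 6 × 1798 = 12588 frames.
Within the current minute: 2 × 30 + 14 − 2 = 72 (labels ;00/;01 skipped at this minute). Total = 161838 + 12588 + 72 = 174498.

174498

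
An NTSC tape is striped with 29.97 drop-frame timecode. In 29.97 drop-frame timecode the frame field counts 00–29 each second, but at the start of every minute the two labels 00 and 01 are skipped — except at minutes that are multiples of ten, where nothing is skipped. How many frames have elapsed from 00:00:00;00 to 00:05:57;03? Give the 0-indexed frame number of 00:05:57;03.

10703

As if non-drop at 30 labels/s: (0 × 3600 + 5 × 60 + 57) × 30 + 3 = 10713.
Minute boundaries passed: 5; those not divisible by 10: 5 − 0 = 5; dropped labels = 2 × 5 = 10.
Actual frame index = 10713 − 10 = 10703.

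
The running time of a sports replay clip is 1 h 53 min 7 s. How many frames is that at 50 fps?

1 h 53 min 7 s = 6787 s.
Frames = 6787 × 50 = 339350.

339350 frames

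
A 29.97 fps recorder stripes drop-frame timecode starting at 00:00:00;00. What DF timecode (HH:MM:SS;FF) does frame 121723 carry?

01:07:41;15

Ten DF minutes hold 17982 frames, so frame 121723 lies in block 6 (frames 107892–125873) with 13831 frames into that block.
The block's first minute is 1800 frames and the rest 1798 each; 13831 frames reaches minute 7, so 6 × 18 + 7 × 2 = 122 labels have been skipped so far.
Adding those back, label number 121723 + 122 = 121845 at 30 labels/s is 4061 s + 15 f = 1 h 7 min 41 s frame 15, i.e. 01:07:41;15.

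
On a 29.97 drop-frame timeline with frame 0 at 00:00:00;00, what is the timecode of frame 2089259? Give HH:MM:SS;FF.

19:21:51;19

Each 10-minute DF block holds 10 × 60 × 30 − 9 × 2 = 17982 frames. 2089259 ÷ 17982 → 116 full blocks, remainder 3347.
Within the partial block the first minute is 1800 frames and each further minute 1798, so 1 further minute boundary passed. Total skipped labels = 18 × 116 + 2 × 1 = 2090.
Non-drop label index = 2089259 + 2090 = 2091349; at 30 labels/s that is 19:21:51:19, i.e. DF 19:21:51;19.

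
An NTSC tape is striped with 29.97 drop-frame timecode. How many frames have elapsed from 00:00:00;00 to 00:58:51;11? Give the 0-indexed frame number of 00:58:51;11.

105835

As if non-drop at 30 labels/s: (0 × 3600 + 58 × 60 + 51) × 30 + 11 = 105941.
Minute boundaries passed: 58; those not divisible by 10: 58 − 5 = 53; dropped labels = 2 × 53 = 106.
Actual frame index = 105941 − 106 = 105835.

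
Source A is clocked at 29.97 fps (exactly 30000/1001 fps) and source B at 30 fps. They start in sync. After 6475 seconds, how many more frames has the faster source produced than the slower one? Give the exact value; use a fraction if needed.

27750/143 frames

A emits 30000/1001 × 6475 = 27750000/143 frames; B emits 30 × 6475 = 194250.
Difference = 27750/143 frames (≈ 194.0559); B is ahead of A.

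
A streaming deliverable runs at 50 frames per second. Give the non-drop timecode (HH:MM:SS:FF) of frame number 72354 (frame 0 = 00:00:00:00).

72354 ÷ 50 = 1447 full seconds, remainder 4 frames.
1447 s = 0 h 24 min 7 s.
Timecode: 00:24:07:04.

00:24:07:04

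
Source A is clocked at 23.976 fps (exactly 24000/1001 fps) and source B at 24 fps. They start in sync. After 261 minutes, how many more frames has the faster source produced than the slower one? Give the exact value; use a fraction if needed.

261 min = 15660 s.
A emits 24000/1001 × 15660 = 375840000/1001 frames; B emits 24 × 15660 = 375840.
Difference = 375840/1001 frames (≈ 375.4645); B is ahead of A.

375840/1001 frames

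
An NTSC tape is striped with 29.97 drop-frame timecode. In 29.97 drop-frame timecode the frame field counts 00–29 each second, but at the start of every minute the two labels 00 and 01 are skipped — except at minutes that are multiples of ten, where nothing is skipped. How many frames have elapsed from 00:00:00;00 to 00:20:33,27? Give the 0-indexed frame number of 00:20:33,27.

36981

Complete 10-minute blocks: 2, each 17982 frames → 35964.
Remaining 0 whole minutes in the current block: 0 frames.
Within the current minute: 33 × 30 + 27 = 1017. Total = 35964 + 0 + 1017 = 36981.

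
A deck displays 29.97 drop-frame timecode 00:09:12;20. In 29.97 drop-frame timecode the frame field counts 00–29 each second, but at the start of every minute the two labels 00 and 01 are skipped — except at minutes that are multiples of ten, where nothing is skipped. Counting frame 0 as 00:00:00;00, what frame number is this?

Complete 10-minute blocks: 0, each 17982 frames → 0.
Remaining 9 whole minutes in the current block: 1800 + 8 × 1798 = 16184 frames.
Within the current minute: 12 × 30 + 20 − 2 = 378 (labels ;00/;01 skipped at this minute). Total = 0 + 16184 + 378 = 16562.

16562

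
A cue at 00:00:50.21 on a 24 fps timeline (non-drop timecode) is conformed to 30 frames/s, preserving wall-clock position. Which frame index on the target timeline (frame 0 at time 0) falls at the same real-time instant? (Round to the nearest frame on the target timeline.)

Source frame index: (0×3600 + 0×60 + 50) × 24 + 21 = 1221.
Real time: 1221 / (24) = 407/8 s.
Target frame: (407/8) × (30) = 6105/4 ≈ 1526.250 → 1526.

frame 1526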